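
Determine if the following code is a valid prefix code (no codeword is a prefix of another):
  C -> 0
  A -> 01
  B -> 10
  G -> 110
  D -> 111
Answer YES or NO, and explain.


Checking each pair (does one codeword prefix another?):
  C='0' vs A='01': prefix -- VIOLATION

NO -- this is NOT a valid prefix code. C (0) is a prefix of A (01).


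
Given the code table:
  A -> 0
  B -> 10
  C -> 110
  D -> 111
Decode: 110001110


Decoding:
110 -> C
0 -> A
0 -> A
111 -> D
0 -> A


Result: CAADA


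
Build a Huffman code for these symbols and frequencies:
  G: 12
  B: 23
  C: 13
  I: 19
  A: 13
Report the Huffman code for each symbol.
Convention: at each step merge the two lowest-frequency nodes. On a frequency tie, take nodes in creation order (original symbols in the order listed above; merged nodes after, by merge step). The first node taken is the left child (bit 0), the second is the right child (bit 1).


Huffman tree construction:
Step 1: Merge G(12) + C(13) = 25
Step 2: Merge A(13) + I(19) = 32
Step 3: Merge B(23) + (G+C)(25) = 48
Step 4: Merge (A+I)(32) + (B+(G+C))(48) = 80
Read each symbol's code off the tree from the root (left child = 0, right child = 1).

Codes:
  G: 110 (length 3)
  B: 10 (length 2)
  C: 111 (length 3)
  I: 01 (length 2)
  A: 00 (length 2)
Average code length: 185/80 = 2.3125 bits/symbol


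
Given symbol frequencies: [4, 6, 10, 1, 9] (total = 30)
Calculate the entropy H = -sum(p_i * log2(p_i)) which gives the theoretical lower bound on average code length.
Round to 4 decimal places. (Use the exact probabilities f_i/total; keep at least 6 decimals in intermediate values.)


Per-symbol terms -p_i * log2(p_i) with p_i = f_i/30:
  p = 4/30 = 0.133333: log2(p) = -2.906891, -p*log2(p) = 0.387585
  p = 6/30 = 0.200000: log2(p) = -2.321928, -p*log2(p) = 0.464386
  p = 10/30 = 0.333333: log2(p) = -1.584963, -p*log2(p) = 0.528321
  p = 1/30 = 0.033333: log2(p) = -4.906891, -p*log2(p) = 0.163563
  p = 9/30 = 0.300000: log2(p) = -1.736966, -p*log2(p) = 0.521090
H = 0.387585 + 0.464386 + 0.528321 + 0.163563 + 0.521090 = 2.064945

H = 2.0649 bits/symbol


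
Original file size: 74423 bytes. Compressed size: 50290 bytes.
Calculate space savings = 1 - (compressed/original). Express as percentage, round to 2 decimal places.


ratio = compressed/original = 50290/74423 = 0.675732
savings = 1 - ratio = 1 - 0.675732 = 0.324268
as a percentage: 0.324268 * 100 = 32.43%

Space savings = 1 - 50290/74423 = 32.43%


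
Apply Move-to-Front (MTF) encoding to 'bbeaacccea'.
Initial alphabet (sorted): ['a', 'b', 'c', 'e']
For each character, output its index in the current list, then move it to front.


MTF encoding:
'b': index 1 in ['a', 'b', 'c', 'e'] -> ['b', 'a', 'c', 'e']
'b': index 0 in ['b', 'a', 'c', 'e'] -> ['b', 'a', 'c', 'e']
'e': index 3 in ['b', 'a', 'c', 'e'] -> ['e', 'b', 'a', 'c']
'a': index 2 in ['e', 'b', 'a', 'c'] -> ['a', 'e', 'b', 'c']
'a': index 0 in ['a', 'e', 'b', 'c'] -> ['a', 'e', 'b', 'c']
'c': index 3 in ['a', 'e', 'b', 'c'] -> ['c', 'a', 'e', 'b']
'c': index 0 in ['c', 'a', 'e', 'b'] -> ['c', 'a', 'e', 'b']
'c': index 0 in ['c', 'a', 'e', 'b'] -> ['c', 'a', 'e', 'b']
'e': index 2 in ['c', 'a', 'e', 'b'] -> ['e', 'c', 'a', 'b']
'a': index 2 in ['e', 'c', 'a', 'b'] -> ['a', 'e', 'c', 'b']


Output: [1, 0, 3, 2, 0, 3, 0, 0, 2, 2]


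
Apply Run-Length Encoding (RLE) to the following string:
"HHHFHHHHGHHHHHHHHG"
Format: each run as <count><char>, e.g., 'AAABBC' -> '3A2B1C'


Scanning runs left to right:
  i=0: run of 'H' x 3 -> '3H'
  i=3: run of 'F' x 1 -> '1F'
  i=4: run of 'H' x 4 -> '4H'
  i=8: run of 'G' x 1 -> '1G'
  i=9: run of 'H' x 8 -> '8H'
  i=17: run of 'G' x 1 -> '1G'

RLE = 3H1F4H1G8H1G


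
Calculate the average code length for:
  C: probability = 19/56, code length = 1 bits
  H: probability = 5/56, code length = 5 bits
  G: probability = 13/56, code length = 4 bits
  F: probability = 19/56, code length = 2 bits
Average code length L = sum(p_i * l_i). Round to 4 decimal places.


Weighted contributions p_i * l_i:
  C: (19/56) * 1 = 19/56
  H: (5/56) * 5 = 25/56
  G: (13/56) * 4 = 52/56
  F: (19/56) * 2 = 38/56
Sum = (19 + 25 + 52 + 38)/56 = 134/56

L = 134/56 = 2.3929 bits/symbol


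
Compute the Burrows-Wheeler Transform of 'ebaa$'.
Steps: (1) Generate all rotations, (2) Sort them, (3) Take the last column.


Rotations (sorted):
  0: $ebaa -> last char: a
  1: a$eba -> last char: a
  2: aa$eb -> last char: b
  3: baa$e -> last char: e
  4: ebaa$ -> last char: $


BWT = aabe$


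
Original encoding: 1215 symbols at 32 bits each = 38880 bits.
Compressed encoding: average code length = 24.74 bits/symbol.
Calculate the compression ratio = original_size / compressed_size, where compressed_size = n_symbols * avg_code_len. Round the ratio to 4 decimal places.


original_size = n_symbols * orig_bits = 1215 * 32 = 38880 bits
compressed_size = n_symbols * avg_code_len = 1215 * 24.74 = 30059.1 bits
ratio = original_size / compressed_size = 38880 / 30059.1 = 1.2935

Compression ratio = 1.2935


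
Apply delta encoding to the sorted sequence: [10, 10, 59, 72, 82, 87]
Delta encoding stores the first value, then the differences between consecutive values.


First value: 10
Deltas:
  10 - 10 = 0
  59 - 10 = 49
  72 - 59 = 13
  82 - 72 = 10
  87 - 82 = 5


Delta encoded: [10, 0, 49, 13, 10, 5]


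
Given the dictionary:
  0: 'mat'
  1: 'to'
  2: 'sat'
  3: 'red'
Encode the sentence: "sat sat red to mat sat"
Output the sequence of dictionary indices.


Look up each word in the dictionary:
  'sat' -> 2
  'sat' -> 2
  'red' -> 3
  'to' -> 1
  'mat' -> 0
  'sat' -> 2

Encoded: [2, 2, 3, 1, 0, 2]


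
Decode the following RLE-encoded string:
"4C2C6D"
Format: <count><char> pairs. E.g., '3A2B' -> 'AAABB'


Expanding each <count><char> pair:
  4C -> 'CCCC'
  2C -> 'CC'
  6D -> 'DDDDDD'

Decoded = CCCCCCDDDDDD


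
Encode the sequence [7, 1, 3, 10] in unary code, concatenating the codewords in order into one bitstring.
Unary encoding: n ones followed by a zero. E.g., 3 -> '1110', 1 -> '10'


Encode each number as n ones followed by a terminating 0:
  7 -> 11111110 (8 bits)
  1 -> 10 (2 bits)
  3 -> 1110 (4 bits)
  10 -> 11111111110 (11 bits)
Total length = 8 + 2 + 4 + 11 = 25 bits.

Unary([7, 1, 3, 10]) = 1111111010111011111111110 (25 bits)


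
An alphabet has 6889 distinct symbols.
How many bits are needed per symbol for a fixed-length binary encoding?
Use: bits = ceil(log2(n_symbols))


log2(6889) = 12.7501
Bracket: 2^12 = 4096 < 6889 <= 2^13 = 8192
So ceil(log2(6889)) = 13

bits = ceil(log2(6889)) = ceil(12.7501) = 13 bits


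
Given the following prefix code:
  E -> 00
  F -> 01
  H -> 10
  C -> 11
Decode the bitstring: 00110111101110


Decoding step by step:
Bits 00 -> E
Bits 11 -> C
Bits 01 -> F
Bits 11 -> C
Bits 10 -> H
Bits 11 -> C
Bits 10 -> H


Decoded message: ECFCHCH


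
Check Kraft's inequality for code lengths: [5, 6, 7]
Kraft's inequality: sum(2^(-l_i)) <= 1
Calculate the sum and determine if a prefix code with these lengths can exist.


Sum = 2^(-5) + 2^(-6) + 2^(-7)
    = 0.03125 + 0.015625 + 0.0078125
    = 7/128 = 0.0546875
Since 0.0546875 <= 1, Kraft's inequality IS satisfied.
A prefix code with these lengths CAN exist.

Kraft sum = 0.0546875. Satisfied.


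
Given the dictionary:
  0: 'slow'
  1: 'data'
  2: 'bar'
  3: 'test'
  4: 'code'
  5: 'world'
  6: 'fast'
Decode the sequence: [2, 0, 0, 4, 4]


Look up each index in the dictionary:
  2 -> 'bar'
  0 -> 'slow'
  0 -> 'slow'
  4 -> 'code'
  4 -> 'code'

Decoded: "bar slow slow code code"


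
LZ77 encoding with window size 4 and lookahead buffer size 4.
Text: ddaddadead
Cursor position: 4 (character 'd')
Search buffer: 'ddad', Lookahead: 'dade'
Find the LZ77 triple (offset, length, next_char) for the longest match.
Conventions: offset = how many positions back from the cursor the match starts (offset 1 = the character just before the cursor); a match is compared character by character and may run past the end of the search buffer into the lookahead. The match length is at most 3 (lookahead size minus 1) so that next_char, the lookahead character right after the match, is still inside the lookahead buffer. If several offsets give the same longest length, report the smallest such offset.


Try each offset into the search buffer:
  offset=1 (pos 3, char 'd'): match length 1
  offset=2 (pos 2, char 'a'): match length 0
  offset=3 (pos 1, char 'd'): match length 3
  offset=4 (pos 0, char 'd'): match length 1
Longest match has length 3 at offset 3.
next_char = character at position 4 + 3 = 7 -> 'e'

Best match: offset=3, length=3 (matching 'dad' starting at position 1)
LZ77 triple: (3, 3, 'e')


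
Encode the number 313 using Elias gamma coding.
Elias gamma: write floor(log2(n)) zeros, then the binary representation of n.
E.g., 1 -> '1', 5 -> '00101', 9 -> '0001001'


num_bits = floor(log2(313)) + 1 = 9
leading_zeros = num_bits - 1 = 8
binary(313) = 100111001

Elias gamma(313) = '00000000' + '100111001' = 00000000100111001 (17 bits)


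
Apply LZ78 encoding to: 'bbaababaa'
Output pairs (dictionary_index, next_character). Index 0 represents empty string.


LZ78 encoding steps:
Dictionary: {0: ''}
Step 1: w='' (idx 0), next='b' -> output (0, 'b'), add 'b' as idx 1
Step 2: w='b' (idx 1), next='a' -> output (1, 'a'), add 'ba' as idx 2
Step 3: w='' (idx 0), next='a' -> output (0, 'a'), add 'a' as idx 3
Step 4: w='ba' (idx 2), next='b' -> output (2, 'b'), add 'bab' as idx 4
Step 5: w='a' (idx 3), next='a' -> output (3, 'a'), add 'aa' as idx 5


Encoded: [(0, 'b'), (1, 'a'), (0, 'a'), (2, 'b'), (3, 'a')]


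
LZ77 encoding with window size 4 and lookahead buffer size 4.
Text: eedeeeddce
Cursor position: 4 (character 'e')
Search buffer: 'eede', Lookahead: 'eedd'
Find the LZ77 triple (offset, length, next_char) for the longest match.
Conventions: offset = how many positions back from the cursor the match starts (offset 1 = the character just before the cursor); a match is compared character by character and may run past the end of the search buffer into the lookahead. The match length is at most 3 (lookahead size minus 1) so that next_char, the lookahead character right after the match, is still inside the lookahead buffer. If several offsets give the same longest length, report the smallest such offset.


Try each offset into the search buffer:
  offset=1 (pos 3, char 'e'): match length 2
  offset=2 (pos 2, char 'd'): match length 0
  offset=3 (pos 1, char 'e'): match length 1
  offset=4 (pos 0, char 'e'): match length 3
Longest match has length 3 at offset 4.
next_char = character at position 4 + 3 = 7 -> 'd'

Best match: offset=4, length=3 (matching 'eed' starting at position 0)
LZ77 triple: (4, 3, 'd')


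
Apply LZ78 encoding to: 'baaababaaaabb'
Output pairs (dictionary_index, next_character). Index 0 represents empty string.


LZ78 encoding steps:
Dictionary: {0: ''}
Step 1: w='' (idx 0), next='b' -> output (0, 'b'), add 'b' as idx 1
Step 2: w='' (idx 0), next='a' -> output (0, 'a'), add 'a' as idx 2
Step 3: w='a' (idx 2), next='a' -> output (2, 'a'), add 'aa' as idx 3
Step 4: w='b' (idx 1), next='a' -> output (1, 'a'), add 'ba' as idx 4
Step 5: w='ba' (idx 4), next='a' -> output (4, 'a'), add 'baa' as idx 5
Step 6: w='aa' (idx 3), next='b' -> output (3, 'b'), add 'aab' as idx 6
Step 7: w='b' (idx 1), end of input -> output (1, '')


Encoded: [(0, 'b'), (0, 'a'), (2, 'a'), (1, 'a'), (4, 'a'), (3, 'b'), (1, '')]


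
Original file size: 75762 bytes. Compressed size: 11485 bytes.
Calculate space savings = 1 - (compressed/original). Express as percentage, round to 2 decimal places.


ratio = compressed/original = 11485/75762 = 0.151593
savings = 1 - ratio = 1 - 0.151593 = 0.848407
as a percentage: 0.848407 * 100 = 84.84%

Space savings = 1 - 11485/75762 = 84.84%


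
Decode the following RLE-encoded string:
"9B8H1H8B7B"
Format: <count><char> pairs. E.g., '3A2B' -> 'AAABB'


Expanding each <count><char> pair:
  9B -> 'BBBBBBBBB'
  8H -> 'HHHHHHHH'
  1H -> 'H'
  8B -> 'BBBBBBBB'
  7B -> 'BBBBBBB'

Decoded = BBBBBBBBBHHHHHHHHHBBBBBBBBBBBBBBB


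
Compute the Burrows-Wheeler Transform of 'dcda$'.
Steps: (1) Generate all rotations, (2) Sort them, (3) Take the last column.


Rotations (sorted):
  0: $dcda -> last char: a
  1: a$dcd -> last char: d
  2: cda$d -> last char: d
  3: da$dc -> last char: c
  4: dcda$ -> last char: $


BWT = addc$


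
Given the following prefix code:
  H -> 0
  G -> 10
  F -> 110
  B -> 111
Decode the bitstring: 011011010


Decoding step by step:
Bits 0 -> H
Bits 110 -> F
Bits 110 -> F
Bits 10 -> G


Decoded message: HFFG


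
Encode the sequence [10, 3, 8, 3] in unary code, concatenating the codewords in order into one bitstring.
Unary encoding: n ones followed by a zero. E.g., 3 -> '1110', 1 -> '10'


Encode each number as n ones followed by a terminating 0:
  10 -> 11111111110 (11 bits)
  3 -> 1110 (4 bits)
  8 -> 111111110 (9 bits)
  3 -> 1110 (4 bits)
Total length = 11 + 4 + 9 + 4 = 28 bits.

Unary([10, 3, 8, 3]) = 1111111111011101111111101110 (28 bits)


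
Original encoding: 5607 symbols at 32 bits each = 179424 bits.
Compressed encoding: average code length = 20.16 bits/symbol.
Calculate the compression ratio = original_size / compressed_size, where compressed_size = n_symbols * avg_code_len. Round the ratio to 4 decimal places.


original_size = n_symbols * orig_bits = 5607 * 32 = 179424 bits
compressed_size = n_symbols * avg_code_len = 5607 * 20.16 = 113037.12 bits
ratio = original_size / compressed_size = 179424 / 113037.12 = 1.5873

Compression ratio = 1.5873


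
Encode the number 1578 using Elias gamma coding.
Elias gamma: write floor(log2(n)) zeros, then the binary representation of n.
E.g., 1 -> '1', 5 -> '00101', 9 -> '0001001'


num_bits = floor(log2(1578)) + 1 = 11
leading_zeros = num_bits - 1 = 10
binary(1578) = 11000101010

Elias gamma(1578) = '0000000000' + '11000101010' = 000000000011000101010 (21 bits)


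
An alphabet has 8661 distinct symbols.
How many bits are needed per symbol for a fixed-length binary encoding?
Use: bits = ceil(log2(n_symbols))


log2(8661) = 13.0803
Bracket: 2^13 = 8192 < 8661 <= 2^14 = 16384
So ceil(log2(8661)) = 14

bits = ceil(log2(8661)) = ceil(13.0803) = 14 bits


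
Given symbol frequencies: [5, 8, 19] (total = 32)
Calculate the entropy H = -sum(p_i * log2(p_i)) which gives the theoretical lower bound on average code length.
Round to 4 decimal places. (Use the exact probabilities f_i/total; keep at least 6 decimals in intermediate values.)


Per-symbol terms -p_i * log2(p_i) with p_i = f_i/32:
  p = 5/32 = 0.156250: log2(p) = -2.678072, -p*log2(p) = 0.418449
  p = 8/32 = 0.250000: log2(p) = -2.000000, -p*log2(p) = 0.500000
  p = 19/32 = 0.593750: log2(p) = -0.752072, -p*log2(p) = 0.446543
H = 0.418449 + 0.500000 + 0.446543 = 1.364992

H = 1.365 bits/symbol


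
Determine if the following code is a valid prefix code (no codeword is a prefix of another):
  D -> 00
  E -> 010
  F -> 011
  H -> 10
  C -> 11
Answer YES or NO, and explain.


Checking each pair (does one codeword prefix another?):
  D='00' vs E='010': no prefix
  D='00' vs F='011': no prefix
  D='00' vs H='10': no prefix
  D='00' vs C='11': no prefix
  E='010' vs D='00': no prefix
  E='010' vs F='011': no prefix
  E='010' vs H='10': no prefix
  E='010' vs C='11': no prefix
  F='011' vs D='00': no prefix
  F='011' vs E='010': no prefix
  F='011' vs H='10': no prefix
  F='011' vs C='11': no prefix
  H='10' vs D='00': no prefix
  H='10' vs E='010': no prefix
  H='10' vs F='011': no prefix
  H='10' vs C='11': no prefix
  C='11' vs D='00': no prefix
  C='11' vs E='010': no prefix
  C='11' vs F='011': no prefix
  C='11' vs H='10': no prefix
No violation found over all pairs.

YES -- this is a valid prefix code. No codeword is a prefix of any other codeword.


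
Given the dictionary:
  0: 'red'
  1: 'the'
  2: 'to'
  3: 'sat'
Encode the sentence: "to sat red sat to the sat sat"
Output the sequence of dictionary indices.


Look up each word in the dictionary:
  'to' -> 2
  'sat' -> 3
  'red' -> 0
  'sat' -> 3
  'to' -> 2
  'the' -> 1
  'sat' -> 3
  'sat' -> 3

Encoded: [2, 3, 0, 3, 2, 1, 3, 3]


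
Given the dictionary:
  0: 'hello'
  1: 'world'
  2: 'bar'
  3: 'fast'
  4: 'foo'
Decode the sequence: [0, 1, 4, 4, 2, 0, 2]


Look up each index in the dictionary:
  0 -> 'hello'
  1 -> 'world'
  4 -> 'foo'
  4 -> 'foo'
  2 -> 'bar'
  0 -> 'hello'
  2 -> 'bar'

Decoded: "hello world foo foo bar hello bar"


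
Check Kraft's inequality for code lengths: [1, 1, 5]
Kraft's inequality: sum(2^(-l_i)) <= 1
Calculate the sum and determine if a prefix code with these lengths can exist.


Sum = 2^(-1) + 2^(-1) + 2^(-5)
    = 0.5 + 0.5 + 0.03125
    = 33/32 = 1.03125
Since 1.03125 > 1, Kraft's inequality is NOT satisfied.
A prefix code with these lengths CANNOT exist.

Kraft sum = 1.03125. Not satisfied.


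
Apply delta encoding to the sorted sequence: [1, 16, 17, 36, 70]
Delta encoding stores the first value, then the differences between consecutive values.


First value: 1
Deltas:
  16 - 1 = 15
  17 - 16 = 1
  36 - 17 = 19
  70 - 36 = 34


Delta encoded: [1, 15, 1, 19, 34]


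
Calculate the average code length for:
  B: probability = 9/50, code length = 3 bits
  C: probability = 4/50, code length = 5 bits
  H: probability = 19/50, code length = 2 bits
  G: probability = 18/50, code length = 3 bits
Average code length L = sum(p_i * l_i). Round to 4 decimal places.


Weighted contributions p_i * l_i:
  B: (9/50) * 3 = 27/50
  C: (4/50) * 5 = 20/50
  H: (19/50) * 2 = 38/50
  G: (18/50) * 3 = 54/50
Sum = (27 + 20 + 38 + 54)/50 = 139/50

L = 139/50 = 2.7800 bits/symbol


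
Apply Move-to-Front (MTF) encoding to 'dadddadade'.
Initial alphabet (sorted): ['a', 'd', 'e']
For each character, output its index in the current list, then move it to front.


MTF encoding:
'd': index 1 in ['a', 'd', 'e'] -> ['d', 'a', 'e']
'a': index 1 in ['d', 'a', 'e'] -> ['a', 'd', 'e']
'd': index 1 in ['a', 'd', 'e'] -> ['d', 'a', 'e']
'd': index 0 in ['d', 'a', 'e'] -> ['d', 'a', 'e']
'd': index 0 in ['d', 'a', 'e'] -> ['d', 'a', 'e']
'a': index 1 in ['d', 'a', 'e'] -> ['a', 'd', 'e']
'd': index 1 in ['a', 'd', 'e'] -> ['d', 'a', 'e']
'a': index 1 in ['d', 'a', 'e'] -> ['a', 'd', 'e']
'd': index 1 in ['a', 'd', 'e'] -> ['d', 'a', 'e']
'e': index 2 in ['d', 'a', 'e'] -> ['e', 'd', 'a']


Output: [1, 1, 1, 0, 0, 1, 1, 1, 1, 2]


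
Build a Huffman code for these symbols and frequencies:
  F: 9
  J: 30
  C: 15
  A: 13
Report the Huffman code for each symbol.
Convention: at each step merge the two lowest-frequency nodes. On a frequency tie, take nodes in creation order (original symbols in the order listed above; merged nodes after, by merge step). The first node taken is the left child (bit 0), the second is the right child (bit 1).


Huffman tree construction:
Step 1: Merge F(9) + A(13) = 22
Step 2: Merge C(15) + (F+A)(22) = 37
Step 3: Merge J(30) + (C+(F+A))(37) = 67
Read each symbol's code off the tree from the root (left child = 0, right child = 1).

Codes:
  F: 110 (length 3)
  J: 0 (length 1)
  C: 10 (length 2)
  A: 111 (length 3)
Average code length: 126/67 = 1.8806 bits/symbol


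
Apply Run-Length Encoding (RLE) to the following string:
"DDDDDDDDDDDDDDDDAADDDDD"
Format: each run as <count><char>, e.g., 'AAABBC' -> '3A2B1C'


Scanning runs left to right:
  i=0: run of 'D' x 16 -> '16D'
  i=16: run of 'A' x 2 -> '2A'
  i=18: run of 'D' x 5 -> '5D'

RLE = 16D2A5D


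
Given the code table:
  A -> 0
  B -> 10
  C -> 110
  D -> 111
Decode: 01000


Decoding:
0 -> A
10 -> B
0 -> A
0 -> A


Result: ABAA


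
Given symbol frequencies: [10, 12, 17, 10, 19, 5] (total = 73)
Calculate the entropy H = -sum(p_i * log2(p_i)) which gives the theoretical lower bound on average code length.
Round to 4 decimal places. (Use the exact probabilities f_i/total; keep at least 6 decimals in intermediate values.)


Per-symbol terms -p_i * log2(p_i) with p_i = f_i/73:
  p = 10/73 = 0.136986: log2(p) = -2.867896, -p*log2(p) = 0.392863
  p = 12/73 = 0.164384: log2(p) = -2.604862, -p*log2(p) = 0.428197
  p = 17/73 = 0.232877: log2(p) = -2.102362, -p*log2(p) = 0.489591
  p = 10/73 = 0.136986: log2(p) = -2.867896, -p*log2(p) = 0.392863
  p = 19/73 = 0.260274: log2(p) = -1.941897, -p*log2(p) = 0.505425
  p = 5/73 = 0.068493: log2(p) = -3.867896, -p*log2(p) = 0.264924
H = 0.392863 + 0.428197 + 0.489591 + 0.392863 + 0.505425 + 0.264924 = 2.473863

H = 2.4739 bits/symbol


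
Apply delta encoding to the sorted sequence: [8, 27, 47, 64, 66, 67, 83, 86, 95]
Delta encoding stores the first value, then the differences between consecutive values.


First value: 8
Deltas:
  27 - 8 = 19
  47 - 27 = 20
  64 - 47 = 17
  66 - 64 = 2
  67 - 66 = 1
  83 - 67 = 16
  86 - 83 = 3
  95 - 86 = 9


Delta encoded: [8, 19, 20, 17, 2, 1, 16, 3, 9]


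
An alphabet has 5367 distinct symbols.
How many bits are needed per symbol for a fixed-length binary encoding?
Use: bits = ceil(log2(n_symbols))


log2(5367) = 12.3899
Bracket: 2^12 = 4096 < 5367 <= 2^13 = 8192
So ceil(log2(5367)) = 13

bits = ceil(log2(5367)) = ceil(12.3899) = 13 bits


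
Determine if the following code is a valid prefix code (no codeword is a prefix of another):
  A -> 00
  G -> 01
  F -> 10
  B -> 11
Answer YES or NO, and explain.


Checking each pair (does one codeword prefix another?):
  A='00' vs G='01': no prefix
  A='00' vs F='10': no prefix
  A='00' vs B='11': no prefix
  G='01' vs A='00': no prefix
  G='01' vs F='10': no prefix
  G='01' vs B='11': no prefix
  F='10' vs A='00': no prefix
  F='10' vs G='01': no prefix
  F='10' vs B='11': no prefix
  B='11' vs A='00': no prefix
  B='11' vs G='01': no prefix
  B='11' vs F='10': no prefix
No violation found over all pairs.

YES -- this is a valid prefix code. No codeword is a prefix of any other codeword.


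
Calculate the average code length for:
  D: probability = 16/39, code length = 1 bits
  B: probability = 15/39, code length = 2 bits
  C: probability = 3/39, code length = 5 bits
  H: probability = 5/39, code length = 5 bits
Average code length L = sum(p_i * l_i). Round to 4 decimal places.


Weighted contributions p_i * l_i:
  D: (16/39) * 1 = 16/39
  B: (15/39) * 2 = 30/39
  C: (3/39) * 5 = 15/39
  H: (5/39) * 5 = 25/39
Sum = (16 + 30 + 15 + 25)/39 = 86/39

L = 86/39 = 2.2051 bits/symbol


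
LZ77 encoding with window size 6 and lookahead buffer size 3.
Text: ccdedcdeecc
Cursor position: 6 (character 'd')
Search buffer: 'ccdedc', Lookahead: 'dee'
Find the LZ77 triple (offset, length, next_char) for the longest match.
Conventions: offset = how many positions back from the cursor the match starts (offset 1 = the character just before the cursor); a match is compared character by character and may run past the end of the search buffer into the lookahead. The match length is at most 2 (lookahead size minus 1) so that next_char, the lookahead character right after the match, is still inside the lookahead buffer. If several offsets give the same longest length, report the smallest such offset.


Try each offset into the search buffer:
  offset=1 (pos 5, char 'c'): match length 0
  offset=2 (pos 4, char 'd'): match length 1
  offset=3 (pos 3, char 'e'): match length 0
  offset=4 (pos 2, char 'd'): match length 2
  offset=5 (pos 1, char 'c'): match length 0
  offset=6 (pos 0, char 'c'): match length 0
Longest match has length 2 at offset 4.
next_char = character at position 6 + 2 = 8 -> 'e'

Best match: offset=4, length=2 (matching 'de' starting at position 2)
LZ77 triple: (4, 2, 'e')


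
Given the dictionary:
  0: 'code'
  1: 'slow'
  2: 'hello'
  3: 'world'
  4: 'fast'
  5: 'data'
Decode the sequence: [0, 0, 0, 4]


Look up each index in the dictionary:
  0 -> 'code'
  0 -> 'code'
  0 -> 'code'
  4 -> 'fast'

Decoded: "code code code fast"


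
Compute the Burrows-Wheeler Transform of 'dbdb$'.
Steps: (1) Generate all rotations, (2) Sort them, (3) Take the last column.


Rotations (sorted):
  0: $dbdb -> last char: b
  1: b$dbd -> last char: d
  2: bdb$d -> last char: d
  3: db$db -> last char: b
  4: dbdb$ -> last char: $


BWT = bddb$


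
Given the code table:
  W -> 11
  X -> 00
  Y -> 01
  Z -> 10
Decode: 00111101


Decoding:
00 -> X
11 -> W
11 -> W
01 -> Y


Result: XWWY


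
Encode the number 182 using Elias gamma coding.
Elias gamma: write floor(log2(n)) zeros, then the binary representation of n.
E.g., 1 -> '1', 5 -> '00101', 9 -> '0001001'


num_bits = floor(log2(182)) + 1 = 8
leading_zeros = num_bits - 1 = 7
binary(182) = 10110110

Elias gamma(182) = '0000000' + '10110110' = 000000010110110 (15 bits)


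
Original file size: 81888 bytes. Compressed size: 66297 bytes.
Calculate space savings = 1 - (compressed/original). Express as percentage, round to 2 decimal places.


ratio = compressed/original = 66297/81888 = 0.809606
savings = 1 - ratio = 1 - 0.809606 = 0.190394
as a percentage: 0.190394 * 100 = 19.04%

Space savings = 1 - 66297/81888 = 19.04%


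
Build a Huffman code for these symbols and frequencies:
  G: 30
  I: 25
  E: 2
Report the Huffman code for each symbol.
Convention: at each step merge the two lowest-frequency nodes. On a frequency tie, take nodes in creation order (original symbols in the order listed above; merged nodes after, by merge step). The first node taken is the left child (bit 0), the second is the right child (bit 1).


Huffman tree construction:
Step 1: Merge E(2) + I(25) = 27
Step 2: Merge (E+I)(27) + G(30) = 57
Read each symbol's code off the tree from the root (left child = 0, right child = 1).

Codes:
  G: 1 (length 1)
  I: 01 (length 2)
  E: 00 (length 2)
Average code length: 84/57 = 1.4737 bits/symbol


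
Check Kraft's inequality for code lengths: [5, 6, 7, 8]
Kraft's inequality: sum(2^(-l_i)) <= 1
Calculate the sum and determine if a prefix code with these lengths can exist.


Sum = 2^(-5) + 2^(-6) + 2^(-7) + 2^(-8)
    = 0.03125 + 0.015625 + 0.0078125 + 0.00390625
    = 15/256 = 0.05859375
Since 0.05859375 <= 1, Kraft's inequality IS satisfied.
A prefix code with these lengths CAN exist.

Kraft sum = 0.05859375. Satisfied.


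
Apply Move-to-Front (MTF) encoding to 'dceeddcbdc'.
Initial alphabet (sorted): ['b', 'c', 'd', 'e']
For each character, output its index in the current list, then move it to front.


MTF encoding:
'd': index 2 in ['b', 'c', 'd', 'e'] -> ['d', 'b', 'c', 'e']
'c': index 2 in ['d', 'b', 'c', 'e'] -> ['c', 'd', 'b', 'e']
'e': index 3 in ['c', 'd', 'b', 'e'] -> ['e', 'c', 'd', 'b']
'e': index 0 in ['e', 'c', 'd', 'b'] -> ['e', 'c', 'd', 'b']
'd': index 2 in ['e', 'c', 'd', 'b'] -> ['d', 'e', 'c', 'b']
'd': index 0 in ['d', 'e', 'c', 'b'] -> ['d', 'e', 'c', 'b']
'c': index 2 in ['d', 'e', 'c', 'b'] -> ['c', 'd', 'e', 'b']
'b': index 3 in ['c', 'd', 'e', 'b'] -> ['b', 'c', 'd', 'e']
'd': index 2 in ['b', 'c', 'd', 'e'] -> ['d', 'b', 'c', 'e']
'c': index 2 in ['d', 'b', 'c', 'e'] -> ['c', 'd', 'b', 'e']


Output: [2, 2, 3, 0, 2, 0, 2, 3, 2, 2]


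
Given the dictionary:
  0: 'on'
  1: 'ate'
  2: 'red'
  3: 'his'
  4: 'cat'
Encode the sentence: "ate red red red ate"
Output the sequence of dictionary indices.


Look up each word in the dictionary:
  'ate' -> 1
  'red' -> 2
  'red' -> 2
  'red' -> 2
  'ate' -> 1

Encoded: [1, 2, 2, 2, 1]


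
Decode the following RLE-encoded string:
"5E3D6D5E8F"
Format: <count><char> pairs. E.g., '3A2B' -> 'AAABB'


Expanding each <count><char> pair:
  5E -> 'EEEEE'
  3D -> 'DDD'
  6D -> 'DDDDDD'
  5E -> 'EEEEE'
  8F -> 'FFFFFFFF'

Decoded = EEEEEDDDDDDDDDEEEEEFFFFFFFF


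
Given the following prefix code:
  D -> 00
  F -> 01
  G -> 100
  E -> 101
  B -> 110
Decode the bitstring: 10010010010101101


Decoding step by step:
Bits 100 -> G
Bits 100 -> G
Bits 100 -> G
Bits 101 -> E
Bits 01 -> F
Bits 101 -> E


Decoded message: GGGEFE


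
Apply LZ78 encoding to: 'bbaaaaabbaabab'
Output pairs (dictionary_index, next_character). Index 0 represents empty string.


LZ78 encoding steps:
Dictionary: {0: ''}
Step 1: w='' (idx 0), next='b' -> output (0, 'b'), add 'b' as idx 1
Step 2: w='b' (idx 1), next='a' -> output (1, 'a'), add 'ba' as idx 2
Step 3: w='' (idx 0), next='a' -> output (0, 'a'), add 'a' as idx 3
Step 4: w='a' (idx 3), next='a' -> output (3, 'a'), add 'aa' as idx 4
Step 5: w='a' (idx 3), next='b' -> output (3, 'b'), add 'ab' as idx 5
Step 6: w='ba' (idx 2), next='a' -> output (2, 'a'), add 'baa' as idx 6
Step 7: w='ba' (idx 2), next='b' -> output (2, 'b'), add 'bab' as idx 7


Encoded: [(0, 'b'), (1, 'a'), (0, 'a'), (3, 'a'), (3, 'b'), (2, 'a'), (2, 'b')]


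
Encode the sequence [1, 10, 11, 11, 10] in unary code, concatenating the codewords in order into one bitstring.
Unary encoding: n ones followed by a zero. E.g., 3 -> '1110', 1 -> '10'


Encode each number as n ones followed by a terminating 0:
  1 -> 10 (2 bits)
  10 -> 11111111110 (11 bits)
  11 -> 111111111110 (12 bits)
  11 -> 111111111110 (12 bits)
  10 -> 11111111110 (11 bits)
Total length = 2 + 11 + 12 + 12 + 11 = 48 bits.

Unary([1, 10, 11, 11, 10]) = 101111111111011111111111011111111111011111111110 (48 bits)


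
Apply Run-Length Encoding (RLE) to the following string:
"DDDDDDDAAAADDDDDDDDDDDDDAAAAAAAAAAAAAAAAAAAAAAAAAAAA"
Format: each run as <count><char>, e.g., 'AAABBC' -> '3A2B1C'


Scanning runs left to right:
  i=0: run of 'D' x 7 -> '7D'
  i=7: run of 'A' x 4 -> '4A'
  i=11: run of 'D' x 13 -> '13D'
  i=24: run of 'A' x 28 -> '28A'

RLE = 7D4A13D28A


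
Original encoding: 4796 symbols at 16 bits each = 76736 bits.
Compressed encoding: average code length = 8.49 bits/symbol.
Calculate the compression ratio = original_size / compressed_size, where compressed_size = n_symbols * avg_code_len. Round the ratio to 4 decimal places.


original_size = n_symbols * orig_bits = 4796 * 16 = 76736 bits
compressed_size = n_symbols * avg_code_len = 4796 * 8.49 = 40718.04 bits
ratio = original_size / compressed_size = 76736 / 40718.04 = 1.8846

Compression ratio = 1.8846


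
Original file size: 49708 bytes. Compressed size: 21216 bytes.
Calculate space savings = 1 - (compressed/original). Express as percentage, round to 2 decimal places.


ratio = compressed/original = 21216/49708 = 0.426813
savings = 1 - ratio = 1 - 0.426813 = 0.573187
as a percentage: 0.573187 * 100 = 57.32%

Space savings = 1 - 21216/49708 = 57.32%


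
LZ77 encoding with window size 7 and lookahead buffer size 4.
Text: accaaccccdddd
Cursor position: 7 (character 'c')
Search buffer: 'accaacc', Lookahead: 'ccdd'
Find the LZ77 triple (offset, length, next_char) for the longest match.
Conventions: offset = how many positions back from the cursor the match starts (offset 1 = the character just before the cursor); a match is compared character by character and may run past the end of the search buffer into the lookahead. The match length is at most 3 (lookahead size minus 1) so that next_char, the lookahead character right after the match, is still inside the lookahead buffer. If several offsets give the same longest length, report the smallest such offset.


Try each offset into the search buffer:
  offset=1 (pos 6, char 'c'): match length 2
  offset=2 (pos 5, char 'c'): match length 2
  offset=3 (pos 4, char 'a'): match length 0
  offset=4 (pos 3, char 'a'): match length 0
  offset=5 (pos 2, char 'c'): match length 1
  offset=6 (pos 1, char 'c'): match length 2
  offset=7 (pos 0, char 'a'): match length 0
Longest match has length 2, found at offsets 1, 2, 6; take the smallest, offset 1.
next_char = character at position 7 + 2 = 9 -> 'd'

Best match: offset=1, length=2 (matching 'cc' starting at position 6)
LZ77 triple: (1, 2, 'd')


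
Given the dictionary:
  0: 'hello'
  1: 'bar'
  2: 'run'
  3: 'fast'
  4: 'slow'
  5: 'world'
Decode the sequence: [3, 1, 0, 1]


Look up each index in the dictionary:
  3 -> 'fast'
  1 -> 'bar'
  0 -> 'hello'
  1 -> 'bar'

Decoded: "fast bar hello bar"


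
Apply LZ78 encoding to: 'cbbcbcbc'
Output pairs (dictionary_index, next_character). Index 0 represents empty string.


LZ78 encoding steps:
Dictionary: {0: ''}
Step 1: w='' (idx 0), next='c' -> output (0, 'c'), add 'c' as idx 1
Step 2: w='' (idx 0), next='b' -> output (0, 'b'), add 'b' as idx 2
Step 3: w='b' (idx 2), next='c' -> output (2, 'c'), add 'bc' as idx 3
Step 4: w='bc' (idx 3), next='b' -> output (3, 'b'), add 'bcb' as idx 4
Step 5: w='c' (idx 1), end of input -> output (1, '')


Encoded: [(0, 'c'), (0, 'b'), (2, 'c'), (3, 'b'), (1, '')]


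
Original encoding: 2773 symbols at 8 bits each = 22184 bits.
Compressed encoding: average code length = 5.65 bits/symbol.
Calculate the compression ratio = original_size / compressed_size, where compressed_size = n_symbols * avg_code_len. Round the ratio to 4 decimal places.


original_size = n_symbols * orig_bits = 2773 * 8 = 22184 bits
compressed_size = n_symbols * avg_code_len = 2773 * 5.65 = 15667.45 bits
ratio = original_size / compressed_size = 22184 / 15667.45 = 1.4159

Compression ratio = 1.4159


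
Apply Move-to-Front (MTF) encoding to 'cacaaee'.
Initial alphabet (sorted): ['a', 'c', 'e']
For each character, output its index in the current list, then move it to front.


MTF encoding:
'c': index 1 in ['a', 'c', 'e'] -> ['c', 'a', 'e']
'a': index 1 in ['c', 'a', 'e'] -> ['a', 'c', 'e']
'c': index 1 in ['a', 'c', 'e'] -> ['c', 'a', 'e']
'a': index 1 in ['c', 'a', 'e'] -> ['a', 'c', 'e']
'a': index 0 in ['a', 'c', 'e'] -> ['a', 'c', 'e']
'e': index 2 in ['a', 'c', 'e'] -> ['e', 'a', 'c']
'e': index 0 in ['e', 'a', 'c'] -> ['e', 'a', 'c']


Output: [1, 1, 1, 1, 0, 2, 0]


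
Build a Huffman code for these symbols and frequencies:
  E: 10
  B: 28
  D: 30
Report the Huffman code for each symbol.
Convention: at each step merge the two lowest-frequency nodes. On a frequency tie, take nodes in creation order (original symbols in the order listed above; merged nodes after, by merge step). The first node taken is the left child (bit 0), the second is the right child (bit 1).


Huffman tree construction:
Step 1: Merge E(10) + B(28) = 38
Step 2: Merge D(30) + (E+B)(38) = 68
Read each symbol's code off the tree from the root (left child = 0, right child = 1).

Codes:
  E: 10 (length 2)
  B: 11 (length 2)
  D: 0 (length 1)
Average code length: 106/68 = 1.5588 bits/symbol


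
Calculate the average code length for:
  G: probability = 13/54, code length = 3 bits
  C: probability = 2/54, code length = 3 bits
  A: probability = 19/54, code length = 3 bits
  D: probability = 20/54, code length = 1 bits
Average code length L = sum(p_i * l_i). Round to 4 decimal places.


Weighted contributions p_i * l_i:
  G: (13/54) * 3 = 39/54
  C: (2/54) * 3 = 6/54
  A: (19/54) * 3 = 57/54
  D: (20/54) * 1 = 20/54
Sum = (39 + 6 + 57 + 20)/54 = 122/54

L = 122/54 = 2.2593 bits/symbol


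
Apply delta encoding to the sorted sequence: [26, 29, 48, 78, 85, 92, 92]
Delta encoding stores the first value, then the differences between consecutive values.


First value: 26
Deltas:
  29 - 26 = 3
  48 - 29 = 19
  78 - 48 = 30
  85 - 78 = 7
  92 - 85 = 7
  92 - 92 = 0


Delta encoded: [26, 3, 19, 30, 7, 7, 0]


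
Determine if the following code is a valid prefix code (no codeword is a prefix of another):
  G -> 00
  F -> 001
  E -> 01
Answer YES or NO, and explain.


Checking each pair (does one codeword prefix another?):
  G='00' vs F='001': prefix -- VIOLATION

NO -- this is NOT a valid prefix code. G (00) is a prefix of F (001).


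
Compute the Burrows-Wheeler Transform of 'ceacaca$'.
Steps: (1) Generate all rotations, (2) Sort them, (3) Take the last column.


Rotations (sorted):
  0: $ceacaca -> last char: a
  1: a$ceacac -> last char: c
  2: aca$ceac -> last char: c
  3: acaca$ce -> last char: e
  4: ca$ceaca -> last char: a
  5: caca$cea -> last char: a
  6: ceacaca$ -> last char: $
  7: eacaca$c -> last char: c


BWT = acceaa$c


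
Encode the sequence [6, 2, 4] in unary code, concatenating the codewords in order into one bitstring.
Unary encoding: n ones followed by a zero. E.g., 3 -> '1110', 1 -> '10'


Encode each number as n ones followed by a terminating 0:
  6 -> 1111110 (7 bits)
  2 -> 110 (3 bits)
  4 -> 11110 (5 bits)
Total length = 7 + 3 + 5 = 15 bits.

Unary([6, 2, 4]) = 111111011011110 (15 bits)


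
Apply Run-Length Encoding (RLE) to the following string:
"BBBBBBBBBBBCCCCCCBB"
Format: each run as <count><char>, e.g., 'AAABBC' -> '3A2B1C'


Scanning runs left to right:
  i=0: run of 'B' x 11 -> '11B'
  i=11: run of 'C' x 6 -> '6C'
  i=17: run of 'B' x 2 -> '2B'

RLE = 11B6C2B


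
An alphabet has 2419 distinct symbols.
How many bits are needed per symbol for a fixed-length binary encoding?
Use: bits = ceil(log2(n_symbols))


log2(2419) = 11.2402
Bracket: 2^11 = 2048 < 2419 <= 2^12 = 4096
So ceil(log2(2419)) = 12

bits = ceil(log2(2419)) = ceil(11.2402) = 12 bits


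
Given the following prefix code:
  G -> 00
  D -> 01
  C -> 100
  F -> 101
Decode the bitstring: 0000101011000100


Decoding step by step:
Bits 00 -> G
Bits 00 -> G
Bits 101 -> F
Bits 01 -> D
Bits 100 -> C
Bits 01 -> D
Bits 00 -> G


Decoded message: GGFDCDG


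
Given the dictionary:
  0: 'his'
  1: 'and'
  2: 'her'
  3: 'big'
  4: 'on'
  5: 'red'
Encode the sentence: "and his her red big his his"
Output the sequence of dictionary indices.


Look up each word in the dictionary:
  'and' -> 1
  'his' -> 0
  'her' -> 2
  'red' -> 5
  'big' -> 3
  'his' -> 0
  'his' -> 0

Encoded: [1, 0, 2, 5, 3, 0, 0]


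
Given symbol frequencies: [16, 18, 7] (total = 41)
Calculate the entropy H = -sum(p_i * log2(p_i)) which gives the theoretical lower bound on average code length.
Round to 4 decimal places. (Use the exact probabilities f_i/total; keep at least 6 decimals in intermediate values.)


Per-symbol terms -p_i * log2(p_i) with p_i = f_i/41:
  p = 16/41 = 0.390244: log2(p) = -1.357552, -p*log2(p) = 0.529776
  p = 18/41 = 0.439024: log2(p) = -1.187627, -p*log2(p) = 0.521397
  p = 7/41 = 0.170732: log2(p) = -2.550197, -p*log2(p) = 0.435400
H = 0.529776 + 0.521397 + 0.435400 = 1.486573

H = 1.4866 bits/symbol


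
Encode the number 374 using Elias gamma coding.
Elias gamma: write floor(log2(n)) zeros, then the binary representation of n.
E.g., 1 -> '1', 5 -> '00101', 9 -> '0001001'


num_bits = floor(log2(374)) + 1 = 9
leading_zeros = num_bits - 1 = 8
binary(374) = 101110110

Elias gamma(374) = '00000000' + '101110110' = 00000000101110110 (17 bits)


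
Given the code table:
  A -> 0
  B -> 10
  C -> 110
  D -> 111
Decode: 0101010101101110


Decoding:
0 -> A
10 -> B
10 -> B
10 -> B
10 -> B
110 -> C
111 -> D
0 -> A


Result: ABBBBCDA


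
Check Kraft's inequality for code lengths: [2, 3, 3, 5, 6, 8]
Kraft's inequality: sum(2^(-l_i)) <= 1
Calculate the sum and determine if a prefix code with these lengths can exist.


Sum = 2^(-2) + 2^(-3) + 2^(-3) + 2^(-5) + 2^(-6) + 2^(-8)
    = 0.25 + 0.125 + 0.125 + 0.03125 + 0.015625 + 0.00390625
    = 141/256 = 0.55078125
Since 0.55078125 <= 1, Kraft's inequality IS satisfied.
A prefix code with these lengths CAN exist.

Kraft sum = 0.55078125. Satisfied.


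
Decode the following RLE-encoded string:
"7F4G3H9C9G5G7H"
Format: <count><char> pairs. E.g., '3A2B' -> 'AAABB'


Expanding each <count><char> pair:
  7F -> 'FFFFFFF'
  4G -> 'GGGG'
  3H -> 'HHH'
  9C -> 'CCCCCCCCC'
  9G -> 'GGGGGGGGG'
  5G -> 'GGGGG'
  7H -> 'HHHHHHH'

Decoded = FFFFFFFGGGGHHHCCCCCCCCCGGGGGGGGGGGGGGHHHHHHH


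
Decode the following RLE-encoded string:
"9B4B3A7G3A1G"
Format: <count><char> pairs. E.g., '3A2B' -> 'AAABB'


Expanding each <count><char> pair:
  9B -> 'BBBBBBBBB'
  4B -> 'BBBB'
  3A -> 'AAA'
  7G -> 'GGGGGGG'
  3A -> 'AAA'
  1G -> 'G'

Decoded = BBBBBBBBBBBBBAAAGGGGGGGAAAG


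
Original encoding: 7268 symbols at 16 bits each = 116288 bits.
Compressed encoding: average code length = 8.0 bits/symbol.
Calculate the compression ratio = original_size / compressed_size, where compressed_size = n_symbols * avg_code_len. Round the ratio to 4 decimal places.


original_size = n_symbols * orig_bits = 7268 * 16 = 116288 bits
compressed_size = n_symbols * avg_code_len = 7268 * 8.0 = 58144.0 bits
ratio = original_size / compressed_size = 116288 / 58144.0 = 2.0

Compression ratio = 2.0
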